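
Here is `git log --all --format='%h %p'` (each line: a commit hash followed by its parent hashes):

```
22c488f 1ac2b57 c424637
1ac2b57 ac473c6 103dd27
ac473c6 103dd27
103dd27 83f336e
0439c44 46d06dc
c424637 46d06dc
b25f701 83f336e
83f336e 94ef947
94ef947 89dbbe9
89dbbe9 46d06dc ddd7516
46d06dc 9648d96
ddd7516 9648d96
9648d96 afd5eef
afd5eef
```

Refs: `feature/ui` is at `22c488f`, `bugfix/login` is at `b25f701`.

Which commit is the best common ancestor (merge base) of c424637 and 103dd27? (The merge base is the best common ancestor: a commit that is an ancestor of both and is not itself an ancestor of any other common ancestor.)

46d06dc

Ancestors of c424637: {46d06dc, 9648d96, afd5eef, c424637}.
Ancestors of 103dd27: {103dd27, 46d06dc, 83f336e, 89dbbe9, 94ef947, 9648d96, afd5eef, ddd7516}.
Common ancestors: {46d06dc, 9648d96, afd5eef}.
Among these, 46d06dc is not an ancestor of any other common ancestor — it is the merge base.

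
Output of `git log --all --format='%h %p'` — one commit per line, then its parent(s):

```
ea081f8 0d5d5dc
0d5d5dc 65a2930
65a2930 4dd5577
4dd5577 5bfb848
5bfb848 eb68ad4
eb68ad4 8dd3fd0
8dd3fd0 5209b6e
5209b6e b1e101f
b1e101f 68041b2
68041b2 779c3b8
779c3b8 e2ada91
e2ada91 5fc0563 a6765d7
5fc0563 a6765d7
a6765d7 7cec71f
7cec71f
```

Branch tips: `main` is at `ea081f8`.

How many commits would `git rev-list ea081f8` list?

15

Walking parent pointers from ea081f8: reachable set = {0d5d5dc, 4dd5577, 5209b6e, 5bfb848, 5fc0563, 65a2930, 68041b2, 779c3b8, 7cec71f, 8dd3fd0, a6765d7, b1e101f, e2ada91, ea081f8, eb68ad4}.
That is 15 commits.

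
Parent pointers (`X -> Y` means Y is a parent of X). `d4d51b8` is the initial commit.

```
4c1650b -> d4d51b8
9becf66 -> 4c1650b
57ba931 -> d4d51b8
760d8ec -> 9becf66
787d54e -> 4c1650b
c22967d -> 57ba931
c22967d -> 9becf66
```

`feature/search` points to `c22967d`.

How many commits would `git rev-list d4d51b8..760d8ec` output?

3

Reachable from 760d8ec: {4c1650b, 760d8ec, 9becf66, d4d51b8}.
Reachable from d4d51b8: {d4d51b8}.
In 760d8ec's history but not d4d51b8's: {4c1650b, 760d8ec, 9becf66} — 3 commits.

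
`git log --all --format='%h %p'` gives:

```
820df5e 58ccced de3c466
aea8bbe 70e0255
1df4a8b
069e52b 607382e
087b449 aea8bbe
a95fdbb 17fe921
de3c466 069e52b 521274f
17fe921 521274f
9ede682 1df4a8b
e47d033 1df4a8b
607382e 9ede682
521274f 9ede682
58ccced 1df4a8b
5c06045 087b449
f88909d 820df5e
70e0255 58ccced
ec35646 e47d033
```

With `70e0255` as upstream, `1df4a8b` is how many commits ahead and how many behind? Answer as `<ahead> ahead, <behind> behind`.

0 ahead, 2 behind

Reachable from 1df4a8b: {1df4a8b}.
Reachable from 70e0255: {1df4a8b, 58ccced, 70e0255}.
Only in 1df4a8b's history (ahead): {} — 0.
Only in 70e0255's history (behind): {58ccced, 70e0255} — 2.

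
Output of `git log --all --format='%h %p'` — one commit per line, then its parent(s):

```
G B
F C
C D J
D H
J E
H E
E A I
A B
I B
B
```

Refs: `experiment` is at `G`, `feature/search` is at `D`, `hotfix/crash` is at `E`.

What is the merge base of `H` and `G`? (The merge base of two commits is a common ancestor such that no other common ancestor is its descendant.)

B

Ancestors of H: {A, B, E, H, I}.
Ancestors of G: {B, G}.
Common ancestors: {B}.
The only common ancestor is B, so it is the merge base.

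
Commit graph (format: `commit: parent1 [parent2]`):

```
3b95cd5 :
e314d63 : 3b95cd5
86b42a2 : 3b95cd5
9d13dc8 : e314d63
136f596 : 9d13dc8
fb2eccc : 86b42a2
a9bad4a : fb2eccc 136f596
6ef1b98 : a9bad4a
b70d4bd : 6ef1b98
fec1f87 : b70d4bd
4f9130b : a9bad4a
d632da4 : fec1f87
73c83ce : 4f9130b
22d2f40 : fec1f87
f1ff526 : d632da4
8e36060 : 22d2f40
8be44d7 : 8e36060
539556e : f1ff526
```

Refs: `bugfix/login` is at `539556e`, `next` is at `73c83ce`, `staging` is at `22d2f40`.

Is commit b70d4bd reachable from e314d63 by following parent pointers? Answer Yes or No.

Ancestors of e314d63: {3b95cd5, e314d63}.
b70d4bd is not in that set, so it is not an ancestor of e314d63.

No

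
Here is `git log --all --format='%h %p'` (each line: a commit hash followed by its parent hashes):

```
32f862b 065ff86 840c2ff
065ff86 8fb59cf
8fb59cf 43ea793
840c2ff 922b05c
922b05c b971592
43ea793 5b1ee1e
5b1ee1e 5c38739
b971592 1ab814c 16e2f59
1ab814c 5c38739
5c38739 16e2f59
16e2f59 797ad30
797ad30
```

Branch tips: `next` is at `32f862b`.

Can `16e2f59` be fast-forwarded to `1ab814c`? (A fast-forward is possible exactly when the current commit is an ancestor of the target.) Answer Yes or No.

A fast-forward from 16e2f59 to 1ab814c is possible iff 16e2f59 is an ancestor of 1ab814c.
Ancestors of 1ab814c: {16e2f59, 1ab814c, 5c38739, 797ad30}.
16e2f59 is among them, so fast-forward is possible.

Yes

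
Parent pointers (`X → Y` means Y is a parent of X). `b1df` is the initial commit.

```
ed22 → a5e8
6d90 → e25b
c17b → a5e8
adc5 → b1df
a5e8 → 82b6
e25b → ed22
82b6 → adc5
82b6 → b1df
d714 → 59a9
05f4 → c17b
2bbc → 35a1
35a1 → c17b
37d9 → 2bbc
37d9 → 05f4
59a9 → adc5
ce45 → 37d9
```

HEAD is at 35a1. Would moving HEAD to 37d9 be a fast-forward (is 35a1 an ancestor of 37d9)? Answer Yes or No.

Yes

A fast-forward from 35a1 to 37d9 is possible iff 35a1 is an ancestor of 37d9.
Ancestors of 37d9: {05f4, 2bbc, 35a1, 37d9, 82b6, a5e8, adc5, b1df, c17b}.
35a1 is among them, so fast-forward is possible.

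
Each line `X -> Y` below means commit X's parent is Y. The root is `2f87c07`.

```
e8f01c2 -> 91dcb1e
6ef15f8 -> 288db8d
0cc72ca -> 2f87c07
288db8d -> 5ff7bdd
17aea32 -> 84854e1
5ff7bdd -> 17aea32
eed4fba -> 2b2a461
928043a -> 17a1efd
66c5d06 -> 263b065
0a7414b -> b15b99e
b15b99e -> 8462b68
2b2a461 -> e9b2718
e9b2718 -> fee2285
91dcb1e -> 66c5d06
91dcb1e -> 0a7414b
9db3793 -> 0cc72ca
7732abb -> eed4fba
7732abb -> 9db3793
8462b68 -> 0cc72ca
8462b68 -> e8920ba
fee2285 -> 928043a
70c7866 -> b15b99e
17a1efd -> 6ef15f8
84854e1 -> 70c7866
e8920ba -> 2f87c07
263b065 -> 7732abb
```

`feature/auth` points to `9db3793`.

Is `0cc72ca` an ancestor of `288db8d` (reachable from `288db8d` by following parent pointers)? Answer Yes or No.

Yes

Ancestors of 288db8d (commits reachable by following parents): {0cc72ca, 17aea32, 288db8d, 2f87c07, 5ff7bdd, 70c7866, 8462b68, 84854e1, b15b99e, e8920ba}.
0cc72ca is in that set, so it is an ancestor of 288db8d.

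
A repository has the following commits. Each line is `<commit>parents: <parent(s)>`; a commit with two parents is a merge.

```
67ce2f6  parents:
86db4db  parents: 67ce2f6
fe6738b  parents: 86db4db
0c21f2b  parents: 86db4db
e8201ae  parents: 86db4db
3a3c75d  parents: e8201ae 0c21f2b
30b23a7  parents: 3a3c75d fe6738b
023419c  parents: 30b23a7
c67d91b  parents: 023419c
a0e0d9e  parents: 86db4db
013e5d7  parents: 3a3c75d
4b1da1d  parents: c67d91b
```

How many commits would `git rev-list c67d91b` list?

Walking parent pointers from c67d91b: reachable set = {023419c, 0c21f2b, 30b23a7, 3a3c75d, 67ce2f6, 86db4db, c67d91b, e8201ae, fe6738b}.
That is 9 commits.

9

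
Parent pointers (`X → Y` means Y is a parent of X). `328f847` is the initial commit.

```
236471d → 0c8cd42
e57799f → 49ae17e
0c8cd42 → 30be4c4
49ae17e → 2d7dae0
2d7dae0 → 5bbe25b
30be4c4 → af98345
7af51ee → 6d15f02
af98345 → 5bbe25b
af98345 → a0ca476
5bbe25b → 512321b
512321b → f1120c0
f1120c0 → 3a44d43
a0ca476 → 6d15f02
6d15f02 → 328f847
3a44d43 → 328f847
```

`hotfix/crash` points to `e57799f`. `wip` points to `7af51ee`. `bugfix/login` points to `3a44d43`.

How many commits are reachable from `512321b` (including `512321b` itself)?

4

Walking parent pointers from 512321b: reachable set = {328f847, 3a44d43, 512321b, f1120c0}.
That is 4 commits.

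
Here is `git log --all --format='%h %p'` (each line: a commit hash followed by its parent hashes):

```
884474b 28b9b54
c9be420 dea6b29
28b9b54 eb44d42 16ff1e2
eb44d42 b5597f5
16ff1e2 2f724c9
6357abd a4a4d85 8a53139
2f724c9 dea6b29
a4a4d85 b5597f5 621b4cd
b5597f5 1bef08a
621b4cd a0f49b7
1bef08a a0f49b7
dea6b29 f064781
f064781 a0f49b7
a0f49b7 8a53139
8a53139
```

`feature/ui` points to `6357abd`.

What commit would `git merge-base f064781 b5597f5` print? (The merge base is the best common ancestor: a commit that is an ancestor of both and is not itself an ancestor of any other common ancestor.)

Ancestors of f064781: {8a53139, a0f49b7, f064781}.
Ancestors of b5597f5: {1bef08a, 8a53139, a0f49b7, b5597f5}.
Common ancestors: {8a53139, a0f49b7}.
Among these, a0f49b7 is not an ancestor of any other common ancestor — it is the merge base.

a0f49b7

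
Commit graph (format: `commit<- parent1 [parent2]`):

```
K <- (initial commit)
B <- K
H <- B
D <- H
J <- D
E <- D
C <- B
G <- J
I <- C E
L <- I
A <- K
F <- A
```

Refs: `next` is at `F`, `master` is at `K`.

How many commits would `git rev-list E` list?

Walking parent pointers from E: reachable set = {B, D, E, H, K}.
That is 5 commits.

5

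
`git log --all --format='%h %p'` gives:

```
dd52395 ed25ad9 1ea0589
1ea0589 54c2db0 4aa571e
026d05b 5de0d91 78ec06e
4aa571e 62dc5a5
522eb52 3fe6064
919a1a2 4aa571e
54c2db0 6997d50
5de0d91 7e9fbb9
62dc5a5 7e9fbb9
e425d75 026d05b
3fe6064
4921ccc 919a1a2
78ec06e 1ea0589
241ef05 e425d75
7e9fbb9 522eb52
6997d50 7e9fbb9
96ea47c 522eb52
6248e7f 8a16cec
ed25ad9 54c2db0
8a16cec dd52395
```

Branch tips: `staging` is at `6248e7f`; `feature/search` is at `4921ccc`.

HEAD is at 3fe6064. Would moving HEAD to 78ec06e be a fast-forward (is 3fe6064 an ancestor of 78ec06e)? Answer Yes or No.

A fast-forward from 3fe6064 to 78ec06e is possible iff 3fe6064 is an ancestor of 78ec06e.
Ancestors of 78ec06e: {1ea0589, 3fe6064, 4aa571e, 522eb52, 54c2db0, 62dc5a5, 6997d50, 78ec06e, 7e9fbb9}.
3fe6064 is among them, so fast-forward is possible.

Yes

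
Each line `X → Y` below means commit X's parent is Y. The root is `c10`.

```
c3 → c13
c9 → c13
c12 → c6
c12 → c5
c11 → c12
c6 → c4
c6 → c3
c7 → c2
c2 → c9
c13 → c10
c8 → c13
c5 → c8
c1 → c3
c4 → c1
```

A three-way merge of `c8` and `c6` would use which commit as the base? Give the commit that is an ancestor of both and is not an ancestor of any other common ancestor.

c13

Ancestors of c8: {c10, c13, c8}.
Ancestors of c6: {c1, c10, c13, c3, c4, c6}.
Common ancestors: {c10, c13}.
Among these, c13 is not an ancestor of any other common ancestor — it is the merge base.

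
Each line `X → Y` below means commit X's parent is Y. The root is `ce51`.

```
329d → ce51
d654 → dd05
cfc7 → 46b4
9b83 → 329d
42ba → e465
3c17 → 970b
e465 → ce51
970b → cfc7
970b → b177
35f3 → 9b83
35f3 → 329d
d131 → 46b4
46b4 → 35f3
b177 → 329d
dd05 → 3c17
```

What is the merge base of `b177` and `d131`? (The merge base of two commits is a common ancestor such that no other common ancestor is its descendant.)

Ancestors of b177: {329d, b177, ce51}.
Ancestors of d131: {329d, 35f3, 46b4, 9b83, ce51, d131}.
Common ancestors: {329d, ce51}.
Among these, 329d is not an ancestor of any other common ancestor — it is the merge base.

329d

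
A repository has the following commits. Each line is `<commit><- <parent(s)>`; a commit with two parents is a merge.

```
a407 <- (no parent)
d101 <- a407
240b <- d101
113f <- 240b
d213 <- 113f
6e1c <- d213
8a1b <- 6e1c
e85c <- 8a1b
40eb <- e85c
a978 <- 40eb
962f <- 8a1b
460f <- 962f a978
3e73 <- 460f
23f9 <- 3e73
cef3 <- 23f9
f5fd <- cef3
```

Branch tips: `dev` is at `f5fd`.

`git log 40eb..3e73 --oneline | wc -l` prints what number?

Reachable from 3e73: {113f, 240b, 3e73, 40eb, 460f, 6e1c, 8a1b, 962f, a407, a978, d101, d213, e85c}.
Reachable from 40eb: {113f, 240b, 40eb, 6e1c, 8a1b, a407, d101, d213, e85c}.
In 3e73's history but not 40eb's: {3e73, 460f, 962f, a978} — 4 commits.

4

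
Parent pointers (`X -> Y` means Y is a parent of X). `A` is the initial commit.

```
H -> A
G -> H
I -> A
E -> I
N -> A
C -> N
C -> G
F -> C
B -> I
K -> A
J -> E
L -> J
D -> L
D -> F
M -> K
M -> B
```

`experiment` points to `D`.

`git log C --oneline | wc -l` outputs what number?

5

Walking parent pointers from C: reachable set = {A, C, G, H, N}.
That is 5 commits.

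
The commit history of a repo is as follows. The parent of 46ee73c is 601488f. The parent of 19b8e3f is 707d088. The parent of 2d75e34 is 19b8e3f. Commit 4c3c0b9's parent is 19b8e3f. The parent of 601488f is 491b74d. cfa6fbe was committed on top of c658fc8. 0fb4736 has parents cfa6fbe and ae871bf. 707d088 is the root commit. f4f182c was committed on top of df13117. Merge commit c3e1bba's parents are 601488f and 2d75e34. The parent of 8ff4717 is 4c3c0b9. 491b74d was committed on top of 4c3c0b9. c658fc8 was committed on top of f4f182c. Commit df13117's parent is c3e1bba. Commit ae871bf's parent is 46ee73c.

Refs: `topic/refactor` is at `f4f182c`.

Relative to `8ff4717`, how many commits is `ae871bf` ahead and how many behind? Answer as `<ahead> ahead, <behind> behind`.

4 ahead, 1 behind

Reachable from ae871bf: {19b8e3f, 46ee73c, 491b74d, 4c3c0b9, 601488f, 707d088, ae871bf}.
Reachable from 8ff4717: {19b8e3f, 4c3c0b9, 707d088, 8ff4717}.
Only in ae871bf's history (ahead): {46ee73c, 491b74d, 601488f, ae871bf} — 4.
Only in 8ff4717's history (behind): {8ff4717} — 1.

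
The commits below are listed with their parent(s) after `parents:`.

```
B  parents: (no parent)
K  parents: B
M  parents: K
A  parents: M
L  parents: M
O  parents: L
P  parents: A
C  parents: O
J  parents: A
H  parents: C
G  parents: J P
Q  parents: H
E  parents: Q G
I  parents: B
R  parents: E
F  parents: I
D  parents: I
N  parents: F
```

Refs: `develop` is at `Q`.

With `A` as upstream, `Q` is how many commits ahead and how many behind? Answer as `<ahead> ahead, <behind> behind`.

Reachable from Q: {B, C, H, K, L, M, O, Q}.
Reachable from A: {A, B, K, M}.
Only in Q's history (ahead): {C, H, L, O, Q} — 5.
Only in A's history (behind): {A} — 1.

5 ahead, 1 behind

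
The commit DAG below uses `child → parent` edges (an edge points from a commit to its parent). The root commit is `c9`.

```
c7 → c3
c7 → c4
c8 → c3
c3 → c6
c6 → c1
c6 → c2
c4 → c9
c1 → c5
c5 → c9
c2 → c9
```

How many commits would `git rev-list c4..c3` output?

Reachable from c3: {c1, c2, c3, c5, c6, c9}.
Reachable from c4: {c4, c9}.
In c3's history but not c4's: {c1, c2, c3, c5, c6} — 5 commits.

5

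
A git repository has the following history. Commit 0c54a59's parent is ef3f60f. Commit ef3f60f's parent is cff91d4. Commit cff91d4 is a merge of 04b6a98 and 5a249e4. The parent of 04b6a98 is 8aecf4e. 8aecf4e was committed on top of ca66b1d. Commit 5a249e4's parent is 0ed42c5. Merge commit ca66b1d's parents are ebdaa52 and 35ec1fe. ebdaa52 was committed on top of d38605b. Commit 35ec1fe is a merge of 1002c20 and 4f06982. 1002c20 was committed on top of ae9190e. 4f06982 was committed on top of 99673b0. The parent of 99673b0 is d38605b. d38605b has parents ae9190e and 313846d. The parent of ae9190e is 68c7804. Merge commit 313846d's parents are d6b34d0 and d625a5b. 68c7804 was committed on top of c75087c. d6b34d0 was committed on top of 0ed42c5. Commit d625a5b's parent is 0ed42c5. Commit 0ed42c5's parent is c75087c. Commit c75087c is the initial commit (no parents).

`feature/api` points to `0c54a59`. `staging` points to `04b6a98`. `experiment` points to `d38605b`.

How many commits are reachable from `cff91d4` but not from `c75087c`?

Reachable from cff91d4: {04b6a98, 0ed42c5, 1002c20, 313846d, 35ec1fe, 4f06982, 5a249e4, 68c7804, 8aecf4e, 99673b0, ae9190e, c75087c, ca66b1d, cff91d4, d38605b, d625a5b, d6b34d0, ebdaa52}.
Reachable from c75087c: {c75087c}.
In cff91d4's history but not c75087c's: {04b6a98, 0ed42c5, 1002c20, 313846d, 35ec1fe, 4f06982, 5a249e4, 68c7804, 8aecf4e, 99673b0, ae9190e, ca66b1d, cff91d4, d38605b, d625a5b, d6b34d0, ebdaa52} — 17 commits.

17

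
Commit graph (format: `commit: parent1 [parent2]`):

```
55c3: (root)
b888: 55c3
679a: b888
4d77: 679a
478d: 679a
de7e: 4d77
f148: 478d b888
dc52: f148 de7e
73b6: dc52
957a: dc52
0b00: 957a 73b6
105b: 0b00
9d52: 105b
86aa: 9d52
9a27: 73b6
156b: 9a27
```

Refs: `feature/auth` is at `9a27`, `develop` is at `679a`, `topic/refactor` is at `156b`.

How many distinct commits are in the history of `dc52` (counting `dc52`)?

Walking parent pointers from dc52: reachable set = {478d, 4d77, 55c3, 679a, b888, dc52, de7e, f148}.
That is 8 commits.

8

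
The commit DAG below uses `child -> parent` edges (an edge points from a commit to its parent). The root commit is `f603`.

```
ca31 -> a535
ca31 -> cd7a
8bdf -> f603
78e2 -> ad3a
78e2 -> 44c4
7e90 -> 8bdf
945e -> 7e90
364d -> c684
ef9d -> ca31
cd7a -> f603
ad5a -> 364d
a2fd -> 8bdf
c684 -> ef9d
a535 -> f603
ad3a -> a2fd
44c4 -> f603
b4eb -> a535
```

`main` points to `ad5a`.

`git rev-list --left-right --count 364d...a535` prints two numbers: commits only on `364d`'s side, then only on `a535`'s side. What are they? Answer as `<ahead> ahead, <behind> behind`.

Reachable from 364d: {364d, a535, c684, ca31, cd7a, ef9d, f603}.
Reachable from a535: {a535, f603}.
Only in 364d's history (ahead): {364d, c684, ca31, cd7a, ef9d} — 5.
Only in a535's history (behind): {} — 0.

5 ahead, 0 behind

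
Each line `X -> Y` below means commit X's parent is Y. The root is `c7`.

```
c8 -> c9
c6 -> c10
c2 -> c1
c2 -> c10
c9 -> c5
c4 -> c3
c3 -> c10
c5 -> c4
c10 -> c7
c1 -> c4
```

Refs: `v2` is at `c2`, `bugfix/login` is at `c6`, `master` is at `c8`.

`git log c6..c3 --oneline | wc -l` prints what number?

Reachable from c3: {c10, c3, c7}.
Reachable from c6: {c10, c6, c7}.
In c3's history but not c6's: {c3} — 1 commit.

1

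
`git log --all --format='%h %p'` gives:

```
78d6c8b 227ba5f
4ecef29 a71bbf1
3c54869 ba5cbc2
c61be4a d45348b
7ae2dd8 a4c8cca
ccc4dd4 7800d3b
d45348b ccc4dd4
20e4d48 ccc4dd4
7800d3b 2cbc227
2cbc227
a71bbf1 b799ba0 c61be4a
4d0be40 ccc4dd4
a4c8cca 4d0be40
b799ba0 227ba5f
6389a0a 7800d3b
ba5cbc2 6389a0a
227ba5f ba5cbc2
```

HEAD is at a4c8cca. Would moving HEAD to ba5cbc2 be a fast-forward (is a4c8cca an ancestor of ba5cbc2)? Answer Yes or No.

No

A fast-forward from a4c8cca to ba5cbc2 is possible iff a4c8cca is an ancestor of ba5cbc2.
Ancestors of ba5cbc2: {2cbc227, 6389a0a, 7800d3b, ba5cbc2}.
a4c8cca is not among them, so fast-forward is not possible.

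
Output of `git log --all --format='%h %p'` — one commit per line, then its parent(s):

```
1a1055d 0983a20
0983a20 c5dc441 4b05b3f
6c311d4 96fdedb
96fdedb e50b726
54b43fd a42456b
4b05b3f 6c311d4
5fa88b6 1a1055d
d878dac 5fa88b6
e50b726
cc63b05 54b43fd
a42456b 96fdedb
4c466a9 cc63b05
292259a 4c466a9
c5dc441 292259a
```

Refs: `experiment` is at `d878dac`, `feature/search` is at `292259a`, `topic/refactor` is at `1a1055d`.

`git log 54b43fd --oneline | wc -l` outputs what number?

Walking parent pointers from 54b43fd: reachable set = {54b43fd, 96fdedb, a42456b, e50b726}.
That is 4 commits.

4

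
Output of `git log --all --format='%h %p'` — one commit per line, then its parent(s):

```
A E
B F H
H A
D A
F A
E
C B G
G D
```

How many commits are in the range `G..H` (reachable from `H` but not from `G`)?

Reachable from H: {A, E, H}.
Reachable from G: {A, D, E, G}.
In H's history but not G's: {H} — 1 commit.

1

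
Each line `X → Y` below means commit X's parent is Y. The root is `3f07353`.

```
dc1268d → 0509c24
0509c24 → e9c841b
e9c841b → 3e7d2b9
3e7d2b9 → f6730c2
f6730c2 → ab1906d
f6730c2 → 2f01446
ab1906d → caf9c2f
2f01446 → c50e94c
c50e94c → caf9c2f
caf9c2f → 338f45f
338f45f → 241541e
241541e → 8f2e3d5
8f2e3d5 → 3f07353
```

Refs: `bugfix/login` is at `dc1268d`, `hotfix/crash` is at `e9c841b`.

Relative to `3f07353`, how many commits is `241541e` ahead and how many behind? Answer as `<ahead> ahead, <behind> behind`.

2 ahead, 0 behind

Reachable from 241541e: {241541e, 3f07353, 8f2e3d5}.
Reachable from 3f07353: {3f07353}.
Only in 241541e's history (ahead): {241541e, 8f2e3d5} — 2.
Only in 3f07353's history (behind): {} — 0.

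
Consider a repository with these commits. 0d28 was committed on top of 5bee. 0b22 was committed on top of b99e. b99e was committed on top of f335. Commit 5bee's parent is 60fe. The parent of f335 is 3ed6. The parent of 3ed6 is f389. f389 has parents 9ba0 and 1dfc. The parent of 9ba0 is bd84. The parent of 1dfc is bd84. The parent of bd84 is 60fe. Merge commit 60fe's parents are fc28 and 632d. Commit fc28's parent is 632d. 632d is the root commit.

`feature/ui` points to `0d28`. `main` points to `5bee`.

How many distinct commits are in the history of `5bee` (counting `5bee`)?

4

Walking parent pointers from 5bee: reachable set = {5bee, 60fe, 632d, fc28}.
That is 4 commits.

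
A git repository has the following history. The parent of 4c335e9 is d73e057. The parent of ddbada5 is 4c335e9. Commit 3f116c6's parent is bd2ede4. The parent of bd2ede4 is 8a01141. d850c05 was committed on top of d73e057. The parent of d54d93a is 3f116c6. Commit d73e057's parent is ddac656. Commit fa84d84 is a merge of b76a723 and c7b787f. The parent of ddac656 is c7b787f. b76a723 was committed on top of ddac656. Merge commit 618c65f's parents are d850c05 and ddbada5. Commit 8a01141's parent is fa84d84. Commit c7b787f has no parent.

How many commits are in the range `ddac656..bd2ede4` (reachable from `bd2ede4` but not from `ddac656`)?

4

Reachable from bd2ede4: {8a01141, b76a723, bd2ede4, c7b787f, ddac656, fa84d84}.
Reachable from ddac656: {c7b787f, ddac656}.
In bd2ede4's history but not ddac656's: {8a01141, b76a723, bd2ede4, fa84d84} — 4 commits.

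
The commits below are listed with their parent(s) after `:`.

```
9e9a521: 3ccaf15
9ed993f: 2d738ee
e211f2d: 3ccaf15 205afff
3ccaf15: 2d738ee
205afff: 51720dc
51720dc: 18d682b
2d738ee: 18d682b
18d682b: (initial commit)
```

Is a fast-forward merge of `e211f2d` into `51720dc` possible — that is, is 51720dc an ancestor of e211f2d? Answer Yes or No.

A fast-forward from 51720dc to e211f2d is possible iff 51720dc is an ancestor of e211f2d.
Ancestors of e211f2d: {18d682b, 205afff, 2d738ee, 3ccaf15, 51720dc, e211f2d}.
51720dc is among them, so fast-forward is possible.

Yes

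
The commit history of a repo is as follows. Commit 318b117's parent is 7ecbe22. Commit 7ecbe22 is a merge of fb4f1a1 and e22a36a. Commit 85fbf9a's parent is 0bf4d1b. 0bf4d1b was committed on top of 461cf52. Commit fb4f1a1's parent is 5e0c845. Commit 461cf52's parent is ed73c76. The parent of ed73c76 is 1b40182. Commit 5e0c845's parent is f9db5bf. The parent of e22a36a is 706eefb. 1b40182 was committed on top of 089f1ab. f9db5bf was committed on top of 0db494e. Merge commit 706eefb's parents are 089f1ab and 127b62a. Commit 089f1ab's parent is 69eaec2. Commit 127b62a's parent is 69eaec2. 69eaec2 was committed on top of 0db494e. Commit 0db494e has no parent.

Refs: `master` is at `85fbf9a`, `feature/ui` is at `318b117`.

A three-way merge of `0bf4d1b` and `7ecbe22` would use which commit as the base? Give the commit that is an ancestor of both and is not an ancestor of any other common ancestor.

Ancestors of 0bf4d1b: {089f1ab, 0bf4d1b, 0db494e, 1b40182, 461cf52, 69eaec2, ed73c76}.
Ancestors of 7ecbe22: {089f1ab, 0db494e, 127b62a, 5e0c845, 69eaec2, 706eefb, 7ecbe22, e22a36a, f9db5bf, fb4f1a1}.
Common ancestors: {089f1ab, 0db494e, 69eaec2}.
Among these, 089f1ab is not an ancestor of any other common ancestor — it is the merge base.

089f1ab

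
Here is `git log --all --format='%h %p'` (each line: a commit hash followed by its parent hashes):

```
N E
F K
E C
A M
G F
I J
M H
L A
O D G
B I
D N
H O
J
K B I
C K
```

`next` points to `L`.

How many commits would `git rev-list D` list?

8

Walking parent pointers from D: reachable set = {B, C, D, E, I, J, K, N}.
That is 8 commits.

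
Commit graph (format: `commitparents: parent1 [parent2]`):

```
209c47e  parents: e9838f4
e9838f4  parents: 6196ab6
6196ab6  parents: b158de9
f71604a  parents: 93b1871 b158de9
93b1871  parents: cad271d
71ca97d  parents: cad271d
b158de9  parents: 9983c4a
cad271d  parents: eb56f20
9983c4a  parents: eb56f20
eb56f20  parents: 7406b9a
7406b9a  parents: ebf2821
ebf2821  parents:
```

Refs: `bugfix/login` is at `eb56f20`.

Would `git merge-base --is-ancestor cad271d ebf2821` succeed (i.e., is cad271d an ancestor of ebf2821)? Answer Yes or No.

No

Ancestors of ebf2821: {ebf2821}.
cad271d is not in that set, so it is not an ancestor of ebf2821.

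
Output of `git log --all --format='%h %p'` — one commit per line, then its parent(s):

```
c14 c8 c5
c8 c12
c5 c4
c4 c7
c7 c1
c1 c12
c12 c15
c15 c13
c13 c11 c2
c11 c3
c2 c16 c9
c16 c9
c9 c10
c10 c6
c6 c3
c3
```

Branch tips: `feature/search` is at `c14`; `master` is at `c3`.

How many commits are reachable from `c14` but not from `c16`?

11

Reachable from c14: {c1, c10, c11, c12, c13, c14, c15, c16, c2, c3, c4, c5, c6, c7, c8, c9}.
Reachable from c16: {c10, c16, c3, c6, c9}.
In c14's history but not c16's: {c1, c11, c12, c13, c14, c15, c2, c4, c5, c7, c8} — 11 commits.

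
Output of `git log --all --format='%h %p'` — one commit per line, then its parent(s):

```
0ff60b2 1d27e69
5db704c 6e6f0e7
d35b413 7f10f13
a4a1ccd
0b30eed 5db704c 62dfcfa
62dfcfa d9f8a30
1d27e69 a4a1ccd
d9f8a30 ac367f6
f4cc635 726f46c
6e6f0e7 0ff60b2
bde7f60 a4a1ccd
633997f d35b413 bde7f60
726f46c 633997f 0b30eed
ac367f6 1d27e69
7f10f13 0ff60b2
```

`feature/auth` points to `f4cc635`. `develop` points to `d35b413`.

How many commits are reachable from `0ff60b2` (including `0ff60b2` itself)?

Walking parent pointers from 0ff60b2: reachable set = {0ff60b2, 1d27e69, a4a1ccd}.
That is 3 commits.

3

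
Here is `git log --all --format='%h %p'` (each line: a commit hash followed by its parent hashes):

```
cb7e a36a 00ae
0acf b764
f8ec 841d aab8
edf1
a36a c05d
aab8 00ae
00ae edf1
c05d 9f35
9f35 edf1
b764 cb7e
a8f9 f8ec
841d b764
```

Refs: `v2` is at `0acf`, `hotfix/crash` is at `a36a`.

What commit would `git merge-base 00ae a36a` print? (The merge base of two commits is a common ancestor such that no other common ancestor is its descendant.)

edf1

Ancestors of 00ae: {00ae, edf1}.
Ancestors of a36a: {9f35, a36a, c05d, edf1}.
Common ancestors: {edf1}.
The only common ancestor is edf1, so it is the merge base.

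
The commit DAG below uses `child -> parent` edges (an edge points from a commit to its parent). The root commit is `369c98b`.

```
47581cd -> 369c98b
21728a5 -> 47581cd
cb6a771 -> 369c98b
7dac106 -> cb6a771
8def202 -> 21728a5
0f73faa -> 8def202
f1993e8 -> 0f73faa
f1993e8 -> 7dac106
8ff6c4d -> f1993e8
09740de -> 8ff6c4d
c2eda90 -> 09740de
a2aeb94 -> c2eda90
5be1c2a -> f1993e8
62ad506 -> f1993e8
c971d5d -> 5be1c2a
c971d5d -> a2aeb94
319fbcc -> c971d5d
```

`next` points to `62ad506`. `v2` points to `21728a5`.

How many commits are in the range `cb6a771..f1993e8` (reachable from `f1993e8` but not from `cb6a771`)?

6

Reachable from f1993e8: {0f73faa, 21728a5, 369c98b, 47581cd, 7dac106, 8def202, cb6a771, f1993e8}.
Reachable from cb6a771: {369c98b, cb6a771}.
In f1993e8's history but not cb6a771's: {0f73faa, 21728a5, 47581cd, 7dac106, 8def202, f1993e8} — 6 commits.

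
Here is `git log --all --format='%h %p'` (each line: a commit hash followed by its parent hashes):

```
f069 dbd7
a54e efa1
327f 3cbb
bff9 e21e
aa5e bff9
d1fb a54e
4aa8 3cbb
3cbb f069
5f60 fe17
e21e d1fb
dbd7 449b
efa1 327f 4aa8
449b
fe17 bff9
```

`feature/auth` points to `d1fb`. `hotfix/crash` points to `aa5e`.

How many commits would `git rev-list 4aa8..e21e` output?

Reachable from e21e: {327f, 3cbb, 449b, 4aa8, a54e, d1fb, dbd7, e21e, efa1, f069}.
Reachable from 4aa8: {3cbb, 449b, 4aa8, dbd7, f069}.
In e21e's history but not 4aa8's: {327f, a54e, d1fb, e21e, efa1} — 5 commits.

5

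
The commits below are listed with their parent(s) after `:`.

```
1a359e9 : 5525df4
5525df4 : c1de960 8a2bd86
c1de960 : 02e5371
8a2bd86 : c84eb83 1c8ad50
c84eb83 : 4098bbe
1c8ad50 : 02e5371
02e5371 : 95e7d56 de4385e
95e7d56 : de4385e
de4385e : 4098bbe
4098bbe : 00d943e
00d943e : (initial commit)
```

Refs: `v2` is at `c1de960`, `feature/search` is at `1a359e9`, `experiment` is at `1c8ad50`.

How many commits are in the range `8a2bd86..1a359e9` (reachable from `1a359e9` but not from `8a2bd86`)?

Reachable from 1a359e9: {00d943e, 02e5371, 1a359e9, 1c8ad50, 4098bbe, 5525df4, 8a2bd86, 95e7d56, c1de960, c84eb83, de4385e}.
Reachable from 8a2bd86: {00d943e, 02e5371, 1c8ad50, 4098bbe, 8a2bd86, 95e7d56, c84eb83, de4385e}.
In 1a359e9's history but not 8a2bd86's: {1a359e9, 5525df4, c1de960} — 3 commits.

3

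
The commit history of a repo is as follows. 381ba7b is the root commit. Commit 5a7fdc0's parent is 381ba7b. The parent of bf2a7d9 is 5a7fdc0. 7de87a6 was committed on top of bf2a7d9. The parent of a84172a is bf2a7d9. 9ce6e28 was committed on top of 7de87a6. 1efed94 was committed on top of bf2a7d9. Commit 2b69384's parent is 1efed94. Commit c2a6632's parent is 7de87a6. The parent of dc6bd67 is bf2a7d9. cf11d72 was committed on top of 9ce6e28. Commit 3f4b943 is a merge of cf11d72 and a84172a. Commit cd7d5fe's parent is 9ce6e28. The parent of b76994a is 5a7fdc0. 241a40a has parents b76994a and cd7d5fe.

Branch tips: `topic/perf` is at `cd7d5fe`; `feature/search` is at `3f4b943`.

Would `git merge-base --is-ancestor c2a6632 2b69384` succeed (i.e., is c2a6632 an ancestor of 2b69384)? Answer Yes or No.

No

Ancestors of 2b69384: {1efed94, 2b69384, 381ba7b, 5a7fdc0, bf2a7d9}.
c2a6632 is not in that set, so it is not an ancestor of 2b69384.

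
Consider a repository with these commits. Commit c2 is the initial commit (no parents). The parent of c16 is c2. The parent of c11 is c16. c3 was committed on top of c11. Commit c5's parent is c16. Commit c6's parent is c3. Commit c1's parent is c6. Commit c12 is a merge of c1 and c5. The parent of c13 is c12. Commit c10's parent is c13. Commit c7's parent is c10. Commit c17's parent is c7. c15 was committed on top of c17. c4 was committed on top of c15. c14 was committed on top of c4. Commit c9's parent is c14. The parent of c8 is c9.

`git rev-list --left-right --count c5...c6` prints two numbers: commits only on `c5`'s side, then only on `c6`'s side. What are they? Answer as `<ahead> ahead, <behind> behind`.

1 ahead, 3 behind

Reachable from c5: {c16, c2, c5}.
Reachable from c6: {c11, c16, c2, c3, c6}.
Only in c5's history (ahead): {c5} — 1.
Only in c6's history (behind): {c11, c3, c6} — 3.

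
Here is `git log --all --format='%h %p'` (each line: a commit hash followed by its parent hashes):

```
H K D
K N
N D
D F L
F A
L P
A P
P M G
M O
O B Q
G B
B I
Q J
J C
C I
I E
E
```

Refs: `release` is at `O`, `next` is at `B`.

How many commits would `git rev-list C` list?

3

Walking parent pointers from C: reachable set = {C, E, I}.
That is 3 commits.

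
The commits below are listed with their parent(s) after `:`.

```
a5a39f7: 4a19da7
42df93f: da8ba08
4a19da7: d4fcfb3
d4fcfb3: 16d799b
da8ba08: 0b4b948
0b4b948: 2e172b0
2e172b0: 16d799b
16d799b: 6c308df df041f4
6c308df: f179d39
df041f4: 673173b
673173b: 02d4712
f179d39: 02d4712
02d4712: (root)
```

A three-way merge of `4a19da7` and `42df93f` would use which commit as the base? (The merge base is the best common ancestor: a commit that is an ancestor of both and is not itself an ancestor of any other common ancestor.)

Ancestors of 4a19da7: {02d4712, 16d799b, 4a19da7, 673173b, 6c308df, d4fcfb3, df041f4, f179d39}.
Ancestors of 42df93f: {02d4712, 0b4b948, 16d799b, 2e172b0, 42df93f, 673173b, 6c308df, da8ba08, df041f4, f179d39}.
Common ancestors: {02d4712, 16d799b, 673173b, 6c308df, df041f4, f179d39}.
Among these, 16d799b is not an ancestor of any other common ancestor — it is the merge base.

16d799b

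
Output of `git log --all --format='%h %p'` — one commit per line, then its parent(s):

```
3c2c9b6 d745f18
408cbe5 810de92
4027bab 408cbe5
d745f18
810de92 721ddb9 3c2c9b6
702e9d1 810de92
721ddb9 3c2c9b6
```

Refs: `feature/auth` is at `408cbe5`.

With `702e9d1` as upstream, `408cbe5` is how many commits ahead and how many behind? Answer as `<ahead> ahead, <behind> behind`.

1 ahead, 1 behind

Reachable from 408cbe5: {3c2c9b6, 408cbe5, 721ddb9, 810de92, d745f18}.
Reachable from 702e9d1: {3c2c9b6, 702e9d1, 721ddb9, 810de92, d745f18}.
Only in 408cbe5's history (ahead): {408cbe5} — 1.
Only in 702e9d1's history (behind): {702e9d1} — 1.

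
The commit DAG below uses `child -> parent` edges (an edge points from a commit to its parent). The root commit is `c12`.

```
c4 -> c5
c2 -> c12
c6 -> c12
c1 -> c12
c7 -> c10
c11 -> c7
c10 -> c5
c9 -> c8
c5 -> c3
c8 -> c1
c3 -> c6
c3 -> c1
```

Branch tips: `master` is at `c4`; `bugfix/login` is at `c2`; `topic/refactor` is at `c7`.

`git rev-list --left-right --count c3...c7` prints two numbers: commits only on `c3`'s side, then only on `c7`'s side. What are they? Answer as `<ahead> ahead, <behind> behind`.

0 ahead, 3 behind

Reachable from c3: {c1, c12, c3, c6}.
Reachable from c7: {c1, c10, c12, c3, c5, c6, c7}.
Only in c3's history (ahead): {} — 0.
Only in c7's history (behind): {c10, c5, c7} — 3.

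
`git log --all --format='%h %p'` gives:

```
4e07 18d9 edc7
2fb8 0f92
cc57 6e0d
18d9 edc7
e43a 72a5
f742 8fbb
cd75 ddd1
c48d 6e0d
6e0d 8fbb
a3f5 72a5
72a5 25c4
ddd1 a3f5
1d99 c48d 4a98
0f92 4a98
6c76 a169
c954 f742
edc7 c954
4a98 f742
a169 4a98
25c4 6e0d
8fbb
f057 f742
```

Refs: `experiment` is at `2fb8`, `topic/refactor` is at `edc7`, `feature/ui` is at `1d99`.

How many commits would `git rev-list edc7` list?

4

Walking parent pointers from edc7: reachable set = {8fbb, c954, edc7, f742}.
That is 4 commits.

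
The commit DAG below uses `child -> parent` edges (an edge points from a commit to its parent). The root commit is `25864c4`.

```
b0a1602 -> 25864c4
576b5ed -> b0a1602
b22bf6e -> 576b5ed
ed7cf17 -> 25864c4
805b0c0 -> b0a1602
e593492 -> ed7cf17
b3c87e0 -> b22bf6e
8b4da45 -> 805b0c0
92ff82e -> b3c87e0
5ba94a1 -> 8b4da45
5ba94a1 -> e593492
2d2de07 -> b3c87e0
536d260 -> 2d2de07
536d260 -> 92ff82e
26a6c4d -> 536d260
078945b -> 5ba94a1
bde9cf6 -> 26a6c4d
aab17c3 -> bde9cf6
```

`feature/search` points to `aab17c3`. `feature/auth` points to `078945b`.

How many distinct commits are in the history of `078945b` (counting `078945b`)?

8

Walking parent pointers from 078945b: reachable set = {078945b, 25864c4, 5ba94a1, 805b0c0, 8b4da45, b0a1602, e593492, ed7cf17}.
That is 8 commits.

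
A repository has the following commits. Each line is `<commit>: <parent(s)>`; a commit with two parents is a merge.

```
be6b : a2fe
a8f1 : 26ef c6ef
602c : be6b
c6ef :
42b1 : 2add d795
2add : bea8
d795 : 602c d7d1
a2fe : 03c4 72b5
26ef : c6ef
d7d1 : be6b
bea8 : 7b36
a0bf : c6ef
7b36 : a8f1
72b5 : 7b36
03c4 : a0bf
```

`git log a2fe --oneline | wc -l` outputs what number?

Walking parent pointers from a2fe: reachable set = {03c4, 26ef, 72b5, 7b36, a0bf, a2fe, a8f1, c6ef}.
That is 8 commits.

8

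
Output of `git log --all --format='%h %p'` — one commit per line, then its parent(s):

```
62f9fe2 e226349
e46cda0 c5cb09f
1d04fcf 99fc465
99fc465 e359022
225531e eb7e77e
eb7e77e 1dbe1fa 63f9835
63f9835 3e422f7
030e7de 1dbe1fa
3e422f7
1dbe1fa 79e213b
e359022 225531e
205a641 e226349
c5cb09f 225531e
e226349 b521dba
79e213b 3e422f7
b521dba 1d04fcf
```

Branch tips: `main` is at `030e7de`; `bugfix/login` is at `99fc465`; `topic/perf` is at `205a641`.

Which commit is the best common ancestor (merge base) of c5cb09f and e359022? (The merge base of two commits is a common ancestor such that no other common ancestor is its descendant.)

225531e

Ancestors of c5cb09f: {1dbe1fa, 225531e, 3e422f7, 63f9835, 79e213b, c5cb09f, eb7e77e}.
Ancestors of e359022: {1dbe1fa, 225531e, 3e422f7, 63f9835, 79e213b, e359022, eb7e77e}.
Common ancestors: {1dbe1fa, 225531e, 3e422f7, 63f9835, 79e213b, eb7e77e}.
Among these, 225531e is not an ancestor of any other common ancestor — it is the merge base.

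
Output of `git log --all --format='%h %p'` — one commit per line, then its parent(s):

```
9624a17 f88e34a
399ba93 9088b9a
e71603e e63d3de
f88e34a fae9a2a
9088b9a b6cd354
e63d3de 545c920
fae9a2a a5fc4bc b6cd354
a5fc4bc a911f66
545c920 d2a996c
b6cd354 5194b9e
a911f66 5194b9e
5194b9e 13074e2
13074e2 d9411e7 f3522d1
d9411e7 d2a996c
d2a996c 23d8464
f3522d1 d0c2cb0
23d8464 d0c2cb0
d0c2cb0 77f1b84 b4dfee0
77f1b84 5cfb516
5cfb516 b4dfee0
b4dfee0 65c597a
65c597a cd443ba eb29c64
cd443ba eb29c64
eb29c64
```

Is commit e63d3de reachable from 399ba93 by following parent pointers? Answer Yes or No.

No

Ancestors of 399ba93: {13074e2, 23d8464, 399ba93, 5194b9e, 5cfb516, 65c597a, 77f1b84, 9088b9a, b4dfee0, b6cd354, cd443ba, d0c2cb0, d2a996c, d9411e7, eb29c64, f3522d1}.
e63d3de is not in that set, so it is not an ancestor of 399ba93.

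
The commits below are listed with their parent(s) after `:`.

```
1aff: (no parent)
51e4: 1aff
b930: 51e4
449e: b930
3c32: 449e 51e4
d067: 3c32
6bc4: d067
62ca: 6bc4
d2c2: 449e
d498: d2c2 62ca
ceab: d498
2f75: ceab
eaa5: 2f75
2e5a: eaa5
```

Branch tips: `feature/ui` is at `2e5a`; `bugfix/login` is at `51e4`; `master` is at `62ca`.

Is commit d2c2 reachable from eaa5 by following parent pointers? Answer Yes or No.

Ancestors of eaa5 (commits reachable by following parents): {1aff, 2f75, 3c32, 449e, 51e4, 62ca, 6bc4, b930, ceab, d067, d2c2, d498, eaa5}.
d2c2 is in that set, so it is an ancestor of eaa5.

Yes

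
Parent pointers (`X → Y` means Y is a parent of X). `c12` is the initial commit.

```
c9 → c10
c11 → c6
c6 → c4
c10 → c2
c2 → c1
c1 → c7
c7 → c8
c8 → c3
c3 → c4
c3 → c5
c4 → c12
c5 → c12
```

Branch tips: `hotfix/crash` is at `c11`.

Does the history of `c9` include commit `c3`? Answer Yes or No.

Ancestors of c9 (commits reachable by following parents): {c1, c10, c12, c2, c3, c4, c5, c7, c8, c9}.
c3 is in that set, so it is an ancestor of c9.

Yes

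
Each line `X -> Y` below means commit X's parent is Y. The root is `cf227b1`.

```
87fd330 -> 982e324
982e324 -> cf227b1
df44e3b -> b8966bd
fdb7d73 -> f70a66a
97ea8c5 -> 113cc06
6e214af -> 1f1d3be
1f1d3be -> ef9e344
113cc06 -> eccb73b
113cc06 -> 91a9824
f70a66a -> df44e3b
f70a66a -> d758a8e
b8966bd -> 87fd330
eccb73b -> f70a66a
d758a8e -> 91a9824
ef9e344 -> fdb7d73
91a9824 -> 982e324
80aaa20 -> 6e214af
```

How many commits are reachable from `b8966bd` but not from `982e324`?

2

Reachable from b8966bd: {87fd330, 982e324, b8966bd, cf227b1}.
Reachable from 982e324: {982e324, cf227b1}.
In b8966bd's history but not 982e324's: {87fd330, b8966bd} — 2 commits.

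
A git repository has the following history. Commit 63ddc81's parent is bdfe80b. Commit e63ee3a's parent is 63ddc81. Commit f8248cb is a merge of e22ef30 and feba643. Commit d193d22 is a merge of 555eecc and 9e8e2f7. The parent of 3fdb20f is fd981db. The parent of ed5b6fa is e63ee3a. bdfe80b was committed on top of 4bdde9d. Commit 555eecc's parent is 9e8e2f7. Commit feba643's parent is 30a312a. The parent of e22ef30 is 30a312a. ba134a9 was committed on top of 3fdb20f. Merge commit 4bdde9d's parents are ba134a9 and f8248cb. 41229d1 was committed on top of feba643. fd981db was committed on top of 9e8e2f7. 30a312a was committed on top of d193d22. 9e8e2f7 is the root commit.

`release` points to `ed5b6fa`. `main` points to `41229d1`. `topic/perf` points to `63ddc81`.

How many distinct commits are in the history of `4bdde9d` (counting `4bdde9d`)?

11

Walking parent pointers from 4bdde9d: reachable set = {30a312a, 3fdb20f, 4bdde9d, 555eecc, 9e8e2f7, ba134a9, d193d22, e22ef30, f8248cb, fd981db, feba643}.
That is 11 commits.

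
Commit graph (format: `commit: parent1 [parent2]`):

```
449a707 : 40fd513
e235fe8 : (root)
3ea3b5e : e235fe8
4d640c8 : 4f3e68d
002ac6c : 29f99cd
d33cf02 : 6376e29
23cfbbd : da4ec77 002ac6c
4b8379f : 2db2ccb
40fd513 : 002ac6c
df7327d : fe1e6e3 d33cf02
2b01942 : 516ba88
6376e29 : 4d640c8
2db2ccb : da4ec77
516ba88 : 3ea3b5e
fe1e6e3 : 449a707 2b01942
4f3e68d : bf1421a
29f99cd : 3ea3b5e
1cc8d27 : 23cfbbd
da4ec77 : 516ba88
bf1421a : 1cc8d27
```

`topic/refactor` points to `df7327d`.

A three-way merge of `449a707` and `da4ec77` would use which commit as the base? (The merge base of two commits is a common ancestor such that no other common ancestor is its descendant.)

3ea3b5e

Ancestors of 449a707: {002ac6c, 29f99cd, 3ea3b5e, 40fd513, 449a707, e235fe8}.
Ancestors of da4ec77: {3ea3b5e, 516ba88, da4ec77, e235fe8}.
Common ancestors: {3ea3b5e, e235fe8}.
Among these, 3ea3b5e is not an ancestor of any other common ancestor — it is the merge base.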